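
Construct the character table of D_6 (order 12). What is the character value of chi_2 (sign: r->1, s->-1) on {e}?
Conjugacy classes: {e} of size 1, {r^3} of size 1, {r^1, r^5} of size 2, {r^2, r^4} of size 2, {s, sr^2, ...} of size 3, {sr, sr^3, ...} of size 3.
Character table:
  irrep \ class              {e} (size 1)  {r^3} (size 1)  {r^1, r^5} (size 2)  {r^2, r^4} (size 2)  {s, sr^2, ...} (size 3)  {sr, sr^3, ...} (size 3)
  chi_1 (triv)               1             1               1                    1                    1                        1                       
  chi_2 (sign: r->1, s->-1)  1             1               1                    1                    -1                       -1                      
  chi_3 (r->-1, s->1)        1             -1              -1                   1                    1                        -1                      
  chi_4 (r->-1, s->-1)       1             -1              -1                   1                    -1                       1                       
  chi_5 (2d, j=1)            2             -2              1                    -1                   0                        0                       
  chi_6 (2d, j=2)            2             2               -1                   -1                   0                        0                       

Spot check: chi_2 (sign: r->1, s->-1) on {e} = 1.

Explanation: D_6 has order 2*6 = 12 with 6 conjugacy classes, hence 6 irreducibles. Sum of squared dims 1 + 1 + 1 + 1 + 4 + 4 = 12 = |G|. Linear characters come from the abelianisation; the 2-dimensional irreps have character r^k -> 2*cos(2*pi*j*k/6), reflections -> 0.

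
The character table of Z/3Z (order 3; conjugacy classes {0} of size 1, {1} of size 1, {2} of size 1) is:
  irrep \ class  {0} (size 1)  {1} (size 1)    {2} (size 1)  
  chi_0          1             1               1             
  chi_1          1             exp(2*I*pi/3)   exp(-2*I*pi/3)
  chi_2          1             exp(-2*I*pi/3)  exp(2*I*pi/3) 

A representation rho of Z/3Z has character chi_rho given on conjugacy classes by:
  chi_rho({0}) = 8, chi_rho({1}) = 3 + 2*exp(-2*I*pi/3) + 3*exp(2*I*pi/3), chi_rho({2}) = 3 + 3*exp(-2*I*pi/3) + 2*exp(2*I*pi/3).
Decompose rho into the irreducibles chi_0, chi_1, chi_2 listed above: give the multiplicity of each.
Multiplicities: chi_0: 3, chi_1: 3, chi_2: 2.

Working: Use <chi_rho, chi> = (1/|G|) sum_C |C| * chi_rho(C) * conj(chi(C)) with |G| = 3 for each irreducible chi in the table:
  <chi_rho, chi_0> = (1/3)[1*(8)*conj(1) + 1*(3 + 2*exp(-2*I*pi/3) + 3*exp(2*I*pi/3))*conj(1) + 1*(3 + 3*exp(-2*I*pi/3) + 2*exp(2*I*pi/3))*conj(1)]
      = (1/3)[(8) + (3 + 2*exp(-2*I*pi/3) + 3*exp(2*I*pi/3)) + (3 + 3*exp(-2*I*pi/3) + 2*exp(2*I*pi/3))] = 9/3 = 3
  <chi_rho, chi_1> = (1/3)[1*(8)*conj(1) + 1*(3 + 2*exp(-2*I*pi/3) + 3*exp(2*I*pi/3))*conj(exp(2*I*pi/3)) + 1*(3 + 3*exp(-2*I*pi/3) + 2*exp(2*I*pi/3))*conj(exp(-2*I*pi/3))]
      = (1/3)[(8) + (3 + 3*exp(-2*I*pi/3) + 2*exp(2*I*pi/3)) + (3 + 2*exp(-2*I*pi/3) + 3*exp(2*I*pi/3))] = 9/3 = 3
  <chi_rho, chi_2> = (1/3)[1*(8)*conj(1) + 1*(3 + 2*exp(-2*I*pi/3) + 3*exp(2*I*pi/3))*conj(exp(-2*I*pi/3)) + 1*(3 + 3*exp(-2*I*pi/3) + 2*exp(2*I*pi/3))*conj(exp(2*I*pi/3))]
      = (1/3)[(8) + (-1) + (-1)] = 6/3 = 2
(Exp terms are combined using exp(i*s)*conj(exp(i*t)) = exp(i*(s-t)), and sums of them are collapsed using the identity that for every m > 1 the m distinct m-th roots of unity sum to 0, e.g. 1 + exp(2*I*pi/3) + exp(-2*I*pi/3) = 0.)
Dimension check: dim(rho) = sum (mult * dim) = 3*1 + 3*1 + 2*1 = 8 = chi_rho(e) = 8.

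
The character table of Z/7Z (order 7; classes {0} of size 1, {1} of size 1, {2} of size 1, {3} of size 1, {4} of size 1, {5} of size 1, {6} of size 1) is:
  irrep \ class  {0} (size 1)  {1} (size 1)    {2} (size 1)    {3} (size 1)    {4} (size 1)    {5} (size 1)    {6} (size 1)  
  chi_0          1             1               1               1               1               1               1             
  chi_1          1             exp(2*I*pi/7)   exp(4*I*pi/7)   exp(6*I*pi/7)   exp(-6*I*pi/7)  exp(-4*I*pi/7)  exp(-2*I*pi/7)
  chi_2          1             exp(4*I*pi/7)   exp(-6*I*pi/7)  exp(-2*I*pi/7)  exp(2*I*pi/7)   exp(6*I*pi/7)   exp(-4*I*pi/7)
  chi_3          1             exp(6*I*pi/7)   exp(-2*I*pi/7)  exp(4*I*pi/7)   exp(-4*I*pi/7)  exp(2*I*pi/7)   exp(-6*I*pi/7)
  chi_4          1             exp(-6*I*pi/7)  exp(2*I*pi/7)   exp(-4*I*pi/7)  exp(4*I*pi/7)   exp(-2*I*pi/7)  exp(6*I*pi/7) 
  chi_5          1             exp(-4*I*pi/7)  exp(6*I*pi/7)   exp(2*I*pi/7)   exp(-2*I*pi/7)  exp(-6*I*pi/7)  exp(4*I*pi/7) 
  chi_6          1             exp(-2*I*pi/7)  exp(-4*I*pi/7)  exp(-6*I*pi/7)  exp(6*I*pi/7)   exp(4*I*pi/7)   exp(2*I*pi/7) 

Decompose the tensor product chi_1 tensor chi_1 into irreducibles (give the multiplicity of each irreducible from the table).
chi_1 tensor chi_1 = chi_2 (all other irreducibles have multiplicity 0).

Explanation: The character of a tensor product is the pointwise product (chi_1 * chi_1)(C) = chi_1(C) * chi_1(C):
  {0}: (1)*(1), {1}: (exp(2*I*pi/7))*(exp(2*I*pi/7)), {2}: (exp(4*I*pi/7))*(exp(4*I*pi/7)), {3}: (exp(6*I*pi/7))*(exp(6*I*pi/7)), {4}: (exp(-6*I*pi/7))*(exp(-6*I*pi/7)), {5}: (exp(-4*I*pi/7))*(exp(-4*I*pi/7)), {6}: (exp(-2*I*pi/7))*(exp(-2*I*pi/7))
so (chi_1 * chi_1) takes values
  {0} -> 1, {1} -> exp(4*I*pi/7), {2} -> exp(-6*I*pi/7), {3} -> exp(-2*I*pi/7), {4} -> exp(2*I*pi/7), {5} -> exp(6*I*pi/7), {6} -> exp(-4*I*pi/7).
Now take the inner product of this character with each irreducible chi from the table, <chi_1*chi_1, chi> = (1/7) sum_C |C| (chi_1*chi_1)(C) conj(chi(C)):
  <chi_1*chi_1, chi_0> = (1/7)[1*(1)*conj(1) + 1*(exp(4*I*pi/7))*conj(1) + 1*(exp(-6*I*pi/7))*conj(1) + 1*(exp(-2*I*pi/7))*conj(1) + 1*(exp(2*I*pi/7))*conj(1) + 1*(exp(6*I*pi/7))*conj(1) + 1*(exp(-4*I*pi/7))*conj(1)]
      = (1/7)[(1) + (exp(4*I*pi/7)) + (exp(-6*I*pi/7)) + (exp(-2*I*pi/7)) + (exp(2*I*pi/7)) + (exp(6*I*pi/7)) + (exp(-4*I*pi/7))] = 0/7 = 0
  <chi_1*chi_1, chi_1> = (1/7)[1*(1)*conj(1) + 1*(exp(4*I*pi/7))*conj(exp(2*I*pi/7)) + 1*(exp(-6*I*pi/7))*conj(exp(4*I*pi/7)) + 1*(exp(-2*I*pi/7))*conj(exp(6*I*pi/7)) + 1*(exp(2*I*pi/7))*conj(exp(-6*I*pi/7)) + 1*(exp(6*I*pi/7))*conj(exp(-4*I*pi/7)) + 1*(exp(-4*I*pi/7))*conj(exp(-2*I*pi/7))]
      = (1/7)[(1) + (exp(2*I*pi/7)) + (exp(4*I*pi/7)) + (exp(6*I*pi/7)) + (exp(-6*I*pi/7)) + (exp(-4*I*pi/7)) + (exp(-2*I*pi/7))] = 0/7 = 0
  <chi_1*chi_1, chi_2> = (1/7)[1*(1)*conj(1) + 1*(exp(4*I*pi/7))*conj(exp(4*I*pi/7)) + 1*(exp(-6*I*pi/7))*conj(exp(-6*I*pi/7)) + 1*(exp(-2*I*pi/7))*conj(exp(-2*I*pi/7)) + 1*(exp(2*I*pi/7))*conj(exp(2*I*pi/7)) + 1*(exp(6*I*pi/7))*conj(exp(6*I*pi/7)) + 1*(exp(-4*I*pi/7))*conj(exp(-4*I*pi/7))]
      = (1/7)[(1) + (1) + (1) + (1) + (1) + (1) + (1)] = 7/7 = 1
  <chi_1*chi_1, chi_3> = (1/7)[1*(1)*conj(1) + 1*(exp(4*I*pi/7))*conj(exp(6*I*pi/7)) + 1*(exp(-6*I*pi/7))*conj(exp(-2*I*pi/7)) + 1*(exp(-2*I*pi/7))*conj(exp(4*I*pi/7)) + 1*(exp(2*I*pi/7))*conj(exp(-4*I*pi/7)) + 1*(exp(6*I*pi/7))*conj(exp(2*I*pi/7)) + 1*(exp(-4*I*pi/7))*conj(exp(-6*I*pi/7))]
      = (1/7)[(1) + (exp(-2*I*pi/7)) + (exp(-4*I*pi/7)) + (exp(-6*I*pi/7)) + (exp(6*I*pi/7)) + (exp(4*I*pi/7)) + (exp(2*I*pi/7))] = 0/7 = 0
  <chi_1*chi_1, chi_4> = (1/7)[1*(1)*conj(1) + 1*(exp(4*I*pi/7))*conj(exp(-6*I*pi/7)) + 1*(exp(-6*I*pi/7))*conj(exp(2*I*pi/7)) + 1*(exp(-2*I*pi/7))*conj(exp(-4*I*pi/7)) + 1*(exp(2*I*pi/7))*conj(exp(4*I*pi/7)) + 1*(exp(6*I*pi/7))*conj(exp(-2*I*pi/7)) + 1*(exp(-4*I*pi/7))*conj(exp(6*I*pi/7))]
      = (1/7)[(1) + (exp(-4*I*pi/7)) + (exp(6*I*pi/7)) + (exp(2*I*pi/7)) + (exp(-2*I*pi/7)) + (exp(-6*I*pi/7)) + (exp(4*I*pi/7))] = 0/7 = 0
  <chi_1*chi_1, chi_5> = (1/7)[1*(1)*conj(1) + 1*(exp(4*I*pi/7))*conj(exp(-4*I*pi/7)) + 1*(exp(-6*I*pi/7))*conj(exp(6*I*pi/7)) + 1*(exp(-2*I*pi/7))*conj(exp(2*I*pi/7)) + 1*(exp(2*I*pi/7))*conj(exp(-2*I*pi/7)) + 1*(exp(6*I*pi/7))*conj(exp(-6*I*pi/7)) + 1*(exp(-4*I*pi/7))*conj(exp(4*I*pi/7))]
      = (1/7)[(1) + (exp(-6*I*pi/7)) + (exp(2*I*pi/7)) + (exp(-4*I*pi/7)) + (exp(4*I*pi/7)) + (exp(-2*I*pi/7)) + (exp(6*I*pi/7))] = 0/7 = 0
  <chi_1*chi_1, chi_6> = (1/7)[1*(1)*conj(1) + 1*(exp(4*I*pi/7))*conj(exp(-2*I*pi/7)) + 1*(exp(-6*I*pi/7))*conj(exp(-4*I*pi/7)) + 1*(exp(-2*I*pi/7))*conj(exp(-6*I*pi/7)) + 1*(exp(2*I*pi/7))*conj(exp(6*I*pi/7)) + 1*(exp(6*I*pi/7))*conj(exp(4*I*pi/7)) + 1*(exp(-4*I*pi/7))*conj(exp(2*I*pi/7))]
      = (1/7)[(1) + (exp(6*I*pi/7)) + (exp(-2*I*pi/7)) + (exp(4*I*pi/7)) + (exp(-4*I*pi/7)) + (exp(2*I*pi/7)) + (exp(-6*I*pi/7))] = 0/7 = 0
(Exp terms are combined using exp(i*s)*conj(exp(i*t)) = exp(i*(s-t)), and sums of them are collapsed using the identity that for every m > 1 the m distinct m-th roots of unity sum to 0, e.g. 1 + exp(2*I*pi/3) + exp(-2*I*pi/3) = 0.)
Hence the multiplicities are chi_2: 1. Dimension check: dim(chi_1)*dim(chi_1) = 1*1 = 1 and sum (mult * dim) = 1*1 = 1.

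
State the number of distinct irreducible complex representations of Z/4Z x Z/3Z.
12

Argument: The number of irreducible complex representations of a finite group equals its number of conjugacy classes. Z/4Z x Z/3Z is abelian of order 12, so every element is its own conjugacy class: 12 classes, so Z/4Z x Z/3Z (order 12) has exactly 12 irreducible complex representations.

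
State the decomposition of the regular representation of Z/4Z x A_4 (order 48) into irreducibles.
Each irreducible V_i of dimension d_i appears with multiplicity d_i, i.e. rho_reg = (direct sum over all irreducibles V_i) d_i V_i. The irreducible dimensions for Z/4Z x A_4 are 1, 1, 1, 1, 1, 1, 1, 1, 1, 1, 1, 1, 3, 3, 3, 3: 12 irreducibles of dimension 1, each with multiplicity 1; 4 irreducibles of dimension 3, each with multiplicity 3. Total dimension 12*1*1 + 4*3*3 = 48 = |G|.

General theorem: in the regular representation of a finite group G, each irreducible appears with multiplicity equal to its dimension. Check: dim(rho_reg) = sum d_i^2 = 1 + 1 + 1 + 1 + 1 + 1 + 1 + 1 + 1 + 1 + 1 + 1 + 9 + 9 + 9 + 9 = 48 = |G|.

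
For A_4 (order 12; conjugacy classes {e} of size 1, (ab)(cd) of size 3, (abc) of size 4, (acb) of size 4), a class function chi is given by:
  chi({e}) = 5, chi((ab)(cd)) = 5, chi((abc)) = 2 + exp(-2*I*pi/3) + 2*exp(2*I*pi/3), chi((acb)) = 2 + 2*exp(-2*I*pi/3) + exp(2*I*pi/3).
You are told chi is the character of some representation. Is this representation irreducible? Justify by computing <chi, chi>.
Not irreducible (reducible): <chi, chi> = 9 > 1.

Proof sketch: <chi, chi> = (1/|G|) sum_C |C| * |chi(C)|^2 = (1/12)[1*|5|^2 + 3*|5|^2 + 4*|2 + exp(-2*I*pi/3) + 2*exp(2*I*pi/3)|^2 + 4*|2 + 2*exp(-2*I*pi/3) + exp(2*I*pi/3)|^2]
  = (1/12)[(25) + (75) + (4) + (4)] = 108/12 = 9.
(Exp terms are combined using exp(i*s)*conj(exp(i*t)) = exp(i*(s-t)), and sums of them are collapsed using the identity that for every m > 1 the m distinct m-th roots of unity sum to 0, e.g. 1 + exp(2*I*pi/3) + exp(-2*I*pi/3) = 0.)
A character is irreducible iff <chi, chi> = 1, so this representation is reducible.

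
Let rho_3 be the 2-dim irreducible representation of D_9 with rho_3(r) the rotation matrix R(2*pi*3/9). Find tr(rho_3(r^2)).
chi_{rho_3}(r^2) = 2*cos(2*pi*3*2/9) = -1

rho_3(r^2) is rotation by angle 2*pi*3*2/9, whose trace is 2*cos(2*pi*3*2/9) = -1.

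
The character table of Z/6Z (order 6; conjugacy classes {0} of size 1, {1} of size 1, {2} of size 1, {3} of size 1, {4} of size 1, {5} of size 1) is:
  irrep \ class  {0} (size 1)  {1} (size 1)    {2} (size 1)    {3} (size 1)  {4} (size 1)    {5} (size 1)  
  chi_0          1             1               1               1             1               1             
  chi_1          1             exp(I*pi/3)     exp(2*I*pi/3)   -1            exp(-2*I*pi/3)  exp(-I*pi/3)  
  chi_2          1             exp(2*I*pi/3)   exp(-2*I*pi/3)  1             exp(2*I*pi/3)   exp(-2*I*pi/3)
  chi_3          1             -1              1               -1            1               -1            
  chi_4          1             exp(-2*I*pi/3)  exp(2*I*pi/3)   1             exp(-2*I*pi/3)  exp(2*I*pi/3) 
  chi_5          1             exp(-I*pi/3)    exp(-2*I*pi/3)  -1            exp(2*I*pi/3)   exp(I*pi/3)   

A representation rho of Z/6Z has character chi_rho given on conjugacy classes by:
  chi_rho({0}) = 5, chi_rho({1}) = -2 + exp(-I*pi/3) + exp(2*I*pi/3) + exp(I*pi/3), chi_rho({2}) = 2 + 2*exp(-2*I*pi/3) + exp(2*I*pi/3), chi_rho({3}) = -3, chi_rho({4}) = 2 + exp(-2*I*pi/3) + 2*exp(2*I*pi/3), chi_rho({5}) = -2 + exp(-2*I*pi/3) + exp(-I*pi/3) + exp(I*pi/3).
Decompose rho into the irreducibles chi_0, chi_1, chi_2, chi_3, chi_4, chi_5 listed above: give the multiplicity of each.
Multiplicities: chi_0: 0, chi_1: 1, chi_2: 1, chi_3: 2, chi_4: 0, chi_5: 1.

Reasoning: Use <chi_rho, chi> = (1/|G|) sum_C |C| * chi_rho(C) * conj(chi(C)) with |G| = 6 for each irreducible chi in the table:
  <chi_rho, chi_0> = (1/6)[1*(5)*conj(1) + 1*(-2 + exp(-I*pi/3) + exp(2*I*pi/3) + exp(I*pi/3))*conj(1) + 1*(2 + 2*exp(-2*I*pi/3) + exp(2*I*pi/3))*conj(1) + 1*(-3)*conj(1) + 1*(2 + exp(-2*I*pi/3) + 2*exp(2*I*pi/3))*conj(1) + 1*(-2 + exp(-2*I*pi/3) + exp(-I*pi/3) + exp(I*pi/3))*conj(1)]
      = (1/6)[(5) + (-2 + exp(-I*pi/3) + exp(2*I*pi/3) + exp(I*pi/3)) + (2 + 2*exp(-2*I*pi/3) + exp(2*I*pi/3)) + (-3) + (2 + exp(-2*I*pi/3) + 2*exp(2*I*pi/3)) + (-2 + exp(-2*I*pi/3) + exp(-I*pi/3) + exp(I*pi/3))] = 0/6 = 0
  <chi_rho, chi_1> = (1/6)[1*(5)*conj(1) + 1*(-2 + exp(-I*pi/3) + exp(2*I*pi/3) + exp(I*pi/3))*conj(exp(I*pi/3)) + 1*(2 + 2*exp(-2*I*pi/3) + exp(2*I*pi/3))*conj(exp(2*I*pi/3)) + 1*(-3)*conj(-1) + 1*(2 + exp(-2*I*pi/3) + 2*exp(2*I*pi/3))*conj(exp(-2*I*pi/3)) + 1*(-2 + exp(-2*I*pi/3) + exp(-I*pi/3) + exp(I*pi/3))*conj(exp(-I*pi/3))]
      = (1/6)[(5) + (1 + exp(-2*I*pi/3) + exp(I*pi/3) - 2*exp(-I*pi/3)) + (-1) + (3) + (-1) + (1 - 2*exp(I*pi/3) + exp(-I*pi/3) + exp(2*I*pi/3))] = 6/6 = 1
  <chi_rho, chi_2> = (1/6)[1*(5)*conj(1) + 1*(-2 + exp(-I*pi/3) + exp(2*I*pi/3) + exp(I*pi/3))*conj(exp(2*I*pi/3)) + 1*(2 + 2*exp(-2*I*pi/3) + exp(2*I*pi/3))*conj(exp(-2*I*pi/3)) + 1*(-3)*conj(1) + 1*(2 + exp(-2*I*pi/3) + 2*exp(2*I*pi/3))*conj(exp(2*I*pi/3)) + 1*(-2 + exp(-2*I*pi/3) + exp(-I*pi/3) + exp(I*pi/3))*conj(exp(-2*I*pi/3))]
      = (1/6)[(5) + (exp(-I*pi/3) - 2*exp(-2*I*pi/3)) + (2 + exp(-2*I*pi/3) + 2*exp(2*I*pi/3)) + (-3) + (2 + 2*exp(-2*I*pi/3) + exp(2*I*pi/3)) + (-2*exp(2*I*pi/3) + exp(I*pi/3))] = 6/6 = 1
  <chi_rho, chi_3> = (1/6)[1*(5)*conj(1) + 1*(-2 + exp(-I*pi/3) + exp(2*I*pi/3) + exp(I*pi/3))*conj(-1) + 1*(2 + 2*exp(-2*I*pi/3) + exp(2*I*pi/3))*conj(1) + 1*(-3)*conj(-1) + 1*(2 + exp(-2*I*pi/3) + 2*exp(2*I*pi/3))*conj(1) + 1*(-2 + exp(-2*I*pi/3) + exp(-I*pi/3) + exp(I*pi/3))*conj(-1)]
      = (1/6)[(5) + (2 - exp(I*pi/3) - exp(2*I*pi/3) - exp(-I*pi/3)) + (2 + 2*exp(-2*I*pi/3) + exp(2*I*pi/3)) + (3) + (2 + exp(-2*I*pi/3) + 2*exp(2*I*pi/3)) + (2 - exp(I*pi/3) - exp(-I*pi/3) - exp(-2*I*pi/3))] = 12/6 = 2
  <chi_rho, chi_4> = (1/6)[1*(5)*conj(1) + 1*(-2 + exp(-I*pi/3) + exp(2*I*pi/3) + exp(I*pi/3))*conj(exp(-2*I*pi/3)) + 1*(2 + 2*exp(-2*I*pi/3) + exp(2*I*pi/3))*conj(exp(2*I*pi/3)) + 1*(-3)*conj(1) + 1*(2 + exp(-2*I*pi/3) + 2*exp(2*I*pi/3))*conj(exp(-2*I*pi/3)) + 1*(-2 + exp(-2*I*pi/3) + exp(-I*pi/3) + exp(I*pi/3))*conj(exp(2*I*pi/3))]
      = (1/6)[(5) + (-1 - 2*exp(2*I*pi/3) + exp(-2*I*pi/3) + exp(I*pi/3)) + (-1) + (-3) + (-1) + (-1 + exp(-I*pi/3) + exp(2*I*pi/3) - 2*exp(-2*I*pi/3))] = 0/6 = 0
  <chi_rho, chi_5> = (1/6)[1*(5)*conj(1) + 1*(-2 + exp(-I*pi/3) + exp(2*I*pi/3) + exp(I*pi/3))*conj(exp(-I*pi/3)) + 1*(2 + 2*exp(-2*I*pi/3) + exp(2*I*pi/3))*conj(exp(-2*I*pi/3)) + 1*(-3)*conj(-1) + 1*(2 + exp(-2*I*pi/3) + 2*exp(2*I*pi/3))*conj(exp(2*I*pi/3)) + 1*(-2 + exp(-2*I*pi/3) + exp(-I*pi/3) + exp(I*pi/3))*conj(exp(I*pi/3))]
      = (1/6)[(5) + (-2*exp(I*pi/3) + exp(2*I*pi/3)) + (2 + exp(-2*I*pi/3) + 2*exp(2*I*pi/3)) + (3) + (2 + 2*exp(-2*I*pi/3) + exp(2*I*pi/3)) + (exp(-2*I*pi/3) - 2*exp(-I*pi/3))] = 6/6 = 1
(Exp terms are combined using exp(i*s)*conj(exp(i*t)) = exp(i*(s-t)), and sums of them are collapsed using the identity that for every m > 1 the m distinct m-th roots of unity sum to 0, e.g. 1 + exp(2*I*pi/3) + exp(-2*I*pi/3) = 0.)
Dimension check: dim(rho) = sum (mult * dim) = 0*1 + 1*1 + 1*1 + 2*1 + 0*1 + 1*1 = 5 = chi_rho(e) = 5.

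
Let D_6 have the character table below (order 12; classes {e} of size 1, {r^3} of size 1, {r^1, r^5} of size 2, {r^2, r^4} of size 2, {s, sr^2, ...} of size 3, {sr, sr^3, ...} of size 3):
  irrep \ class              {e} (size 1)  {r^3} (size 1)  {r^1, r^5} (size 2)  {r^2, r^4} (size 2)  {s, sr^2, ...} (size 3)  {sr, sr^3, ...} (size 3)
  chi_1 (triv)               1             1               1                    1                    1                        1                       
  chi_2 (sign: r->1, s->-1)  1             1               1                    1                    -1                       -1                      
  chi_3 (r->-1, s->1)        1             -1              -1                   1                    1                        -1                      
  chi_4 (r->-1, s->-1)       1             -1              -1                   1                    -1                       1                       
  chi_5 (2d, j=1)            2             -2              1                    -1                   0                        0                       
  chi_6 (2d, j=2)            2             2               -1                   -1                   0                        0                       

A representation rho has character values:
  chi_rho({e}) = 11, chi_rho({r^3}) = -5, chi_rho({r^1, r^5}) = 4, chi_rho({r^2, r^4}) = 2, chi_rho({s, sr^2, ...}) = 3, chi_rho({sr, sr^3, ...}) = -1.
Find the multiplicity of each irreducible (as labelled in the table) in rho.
Multiplicities: chi_1: 2, chi_2: 1, chi_3: 2, chi_4: 0, chi_5: 3, chi_6: 0.

Proof sketch: Use <chi_rho, chi> = (1/|G|) sum_C |C| * chi_rho(C) * conj(chi(C)) with |G| = 12 for each irreducible chi in the table:
  <chi_rho, chi_1> = (1/12)[1*(11)*conj(1) + 1*(-5)*conj(1) + 2*(4)*conj(1) + 2*(2)*conj(1) + 3*(3)*conj(1) + 3*(-1)*conj(1)]
      = (1/12)[(11) + (-5) + (8) + (4) + (9) + (-3)] = 24/12 = 2
  <chi_rho, chi_2> = (1/12)[1*(11)*conj(1) + 1*(-5)*conj(1) + 2*(4)*conj(1) + 2*(2)*conj(1) + 3*(3)*conj(-1) + 3*(-1)*conj(-1)]
      = (1/12)[(11) + (-5) + (8) + (4) + (-9) + (3)] = 12/12 = 1
  <chi_rho, chi_3> = (1/12)[1*(11)*conj(1) + 1*(-5)*conj(-1) + 2*(4)*conj(-1) + 2*(2)*conj(1) + 3*(3)*conj(1) + 3*(-1)*conj(-1)]
      = (1/12)[(11) + (5) + (-8) + (4) + (9) + (3)] = 24/12 = 2
  <chi_rho, chi_4> = (1/12)[1*(11)*conj(1) + 1*(-5)*conj(-1) + 2*(4)*conj(-1) + 2*(2)*conj(1) + 3*(3)*conj(-1) + 3*(-1)*conj(1)]
      = (1/12)[(11) + (5) + (-8) + (4) + (-9) + (-3)] = 0/12 = 0
  <chi_rho, chi_5> = (1/12)[1*(11)*conj(2) + 1*(-5)*conj(-2) + 2*(4)*conj(1) + 2*(2)*conj(-1) + 3*(3)*conj(0) + 3*(-1)*conj(0)]
      = (1/12)[(22) + (10) + (8) + (-4) + (0) + (0)] = 36/12 = 3
  <chi_rho, chi_6> = (1/12)[1*(11)*conj(2) + 1*(-5)*conj(2) + 2*(4)*conj(-1) + 2*(2)*conj(-1) + 3*(3)*conj(0) + 3*(-1)*conj(0)]
      = (1/12)[(22) + (-10) + (-8) + (-4) + (0) + (0)] = 0/12 = 0
Dimension check: dim(rho) = sum (mult * dim) = 2*1 + 1*1 + 2*1 + 0*1 + 3*2 + 0*2 = 11 = chi_rho(e) = 11.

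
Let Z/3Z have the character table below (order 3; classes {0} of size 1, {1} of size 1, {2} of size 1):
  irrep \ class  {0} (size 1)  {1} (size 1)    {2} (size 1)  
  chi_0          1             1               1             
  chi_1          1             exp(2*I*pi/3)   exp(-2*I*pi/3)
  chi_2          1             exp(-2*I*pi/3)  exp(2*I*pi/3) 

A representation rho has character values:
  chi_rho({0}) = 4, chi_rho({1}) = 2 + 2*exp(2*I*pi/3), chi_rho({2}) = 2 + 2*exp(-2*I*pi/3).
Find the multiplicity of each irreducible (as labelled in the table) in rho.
Multiplicities: chi_0: 2, chi_1: 2, chi_2: 0.

Use <chi_rho, chi> = (1/|G|) sum_C |C| * chi_rho(C) * conj(chi(C)) with |G| = 3 for each irreducible chi in the table:
  <chi_rho, chi_0> = (1/3)[1*(4)*conj(1) + 1*(2 + 2*exp(2*I*pi/3))*conj(1) + 1*(2 + 2*exp(-2*I*pi/3))*conj(1)]
      = (1/3)[(4) + (2 + 2*exp(2*I*pi/3)) + (2 + 2*exp(-2*I*pi/3))] = 6/3 = 2
  <chi_rho, chi_1> = (1/3)[1*(4)*conj(1) + 1*(2 + 2*exp(2*I*pi/3))*conj(exp(2*I*pi/3)) + 1*(2 + 2*exp(-2*I*pi/3))*conj(exp(-2*I*pi/3))]
      = (1/3)[(4) + (2 + 2*exp(-2*I*pi/3)) + (2 + 2*exp(2*I*pi/3))] = 6/3 = 2
  <chi_rho, chi_2> = (1/3)[1*(4)*conj(1) + 1*(2 + 2*exp(2*I*pi/3))*conj(exp(-2*I*pi/3)) + 1*(2 + 2*exp(-2*I*pi/3))*conj(exp(2*I*pi/3))]
      = (1/3)[(4) + (-2) + (-2)] = 0/3 = 0
(Exp terms are combined using exp(i*s)*conj(exp(i*t)) = exp(i*(s-t)), and sums of them are collapsed using the identity that for every m > 1 the m distinct m-th roots of unity sum to 0, e.g. 1 + exp(2*I*pi/3) + exp(-2*I*pi/3) = 0.)
Dimension check: dim(rho) = sum (mult * dim) = 2*1 + 2*1 + 0*1 = 4 = chi_rho(e) = 4.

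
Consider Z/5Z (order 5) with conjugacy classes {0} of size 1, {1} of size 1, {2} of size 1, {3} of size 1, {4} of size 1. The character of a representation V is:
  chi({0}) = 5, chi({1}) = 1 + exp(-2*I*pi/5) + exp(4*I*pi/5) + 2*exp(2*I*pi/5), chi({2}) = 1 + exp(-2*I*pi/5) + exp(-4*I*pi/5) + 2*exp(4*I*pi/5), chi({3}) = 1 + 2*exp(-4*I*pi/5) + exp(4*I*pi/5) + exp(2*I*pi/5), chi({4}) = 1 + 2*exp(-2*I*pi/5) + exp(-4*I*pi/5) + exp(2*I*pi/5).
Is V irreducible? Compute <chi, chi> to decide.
Not irreducible (reducible): <chi, chi> = 7 > 1.

Explanation: <chi, chi> = (1/|G|) sum_C |C| * |chi(C)|^2 = (1/5)[1*|5|^2 + 1*|1 + exp(-2*I*pi/5) + exp(4*I*pi/5) + 2*exp(2*I*pi/5)|^2 + 1*|1 + exp(-2*I*pi/5) + exp(-4*I*pi/5) + 2*exp(4*I*pi/5)|^2 + 1*|1 + 2*exp(-4*I*pi/5) + exp(4*I*pi/5) + exp(2*I*pi/5)|^2 + 1*|1 + 2*exp(-2*I*pi/5) + exp(-4*I*pi/5) + exp(2*I*pi/5)|^2]
  = (1/5)[(25) + (7 + 5*exp(-2*I*pi/5) + 4*exp(-4*I*pi/5) + 4*exp(4*I*pi/5) + 5*exp(2*I*pi/5)) + (7 + 4*exp(-2*I*pi/5) + 5*exp(-4*I*pi/5) + 5*exp(4*I*pi/5) + 4*exp(2*I*pi/5)) + (7 + 4*exp(-2*I*pi/5) + 5*exp(-4*I*pi/5) + 5*exp(4*I*pi/5) + 4*exp(2*I*pi/5)) + (7 + 5*exp(-2*I*pi/5) + 4*exp(-4*I*pi/5) + 4*exp(4*I*pi/5) + 5*exp(2*I*pi/5))] = 35/5 = 7.
(Exp terms are combined using exp(i*s)*conj(exp(i*t)) = exp(i*(s-t)), and sums of them are collapsed using the identity that for every m > 1 the m distinct m-th roots of unity sum to 0, e.g. 1 + exp(2*I*pi/3) + exp(-2*I*pi/3) = 0.)
A character is irreducible iff <chi, chi> = 1, so this representation is reducible.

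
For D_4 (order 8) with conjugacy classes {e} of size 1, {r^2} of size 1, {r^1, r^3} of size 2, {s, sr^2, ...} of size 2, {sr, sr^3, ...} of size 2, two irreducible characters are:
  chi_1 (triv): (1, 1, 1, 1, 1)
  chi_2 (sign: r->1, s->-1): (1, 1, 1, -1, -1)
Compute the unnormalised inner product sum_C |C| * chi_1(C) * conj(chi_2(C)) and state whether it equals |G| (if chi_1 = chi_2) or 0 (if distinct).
Sum = 0; so <chi_1, chi_2> = 0 (distinct irreducibles are orthogonal).

Derivation: Compute term by term over conjugacy classes (|C| * chi_1(C) * conj(chi_2(C))):
  1*(1)*conj(1) + 1*(1)*conj(1) + 2*(1)*conj(1) + 2*(1)*conj(-1) + 2*(1)*conj(-1)
  = (1) + (1) + (2) + (-2) + (-2)
  = 0.
Dividing by |G| = 8 gives 0/8 = 0, matching the row-orthogonality relation <chi_1, chi_2> = [chi_1 = chi_2].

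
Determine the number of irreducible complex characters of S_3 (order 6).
3

Why: The number of irreducible complex representations of a finite group equals its number of conjugacy classes. Conjugacy classes in S_3 correspond to cycle types, i.e. partitions of 3; there are p(3) = 3 of them, so S_3 (order 6) has exactly 3 irreducible complex representations.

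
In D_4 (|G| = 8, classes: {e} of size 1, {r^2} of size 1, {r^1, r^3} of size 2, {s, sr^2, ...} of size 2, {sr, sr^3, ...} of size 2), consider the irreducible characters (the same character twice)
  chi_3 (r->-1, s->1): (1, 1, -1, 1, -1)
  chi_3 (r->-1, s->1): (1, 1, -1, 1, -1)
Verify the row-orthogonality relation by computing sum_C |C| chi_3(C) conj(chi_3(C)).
Sum = 8 = |G| = 8; so <chi_3, chi_3> = 1 (norm-1 confirms irreducibility).

Justification: Compute term by term over conjugacy classes (|C| * chi_3(C) * conj(chi_3(C))):
  1*(1)*conj(1) + 1*(1)*conj(1) + 2*(-1)*conj(-1) + 2*(1)*conj(1) + 2*(-1)*conj(-1)
  = (1) + (1) + (2) + (2) + (2)
  = 8.
Dividing by |G| = 8 gives 8/8 = 1, matching the row-orthogonality relation <chi_3, chi_3> = [chi_3 = chi_3].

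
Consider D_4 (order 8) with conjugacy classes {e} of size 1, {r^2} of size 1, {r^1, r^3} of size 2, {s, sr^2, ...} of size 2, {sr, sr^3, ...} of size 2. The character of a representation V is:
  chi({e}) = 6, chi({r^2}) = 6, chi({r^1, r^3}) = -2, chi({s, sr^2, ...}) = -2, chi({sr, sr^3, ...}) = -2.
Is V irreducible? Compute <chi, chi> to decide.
Not irreducible (reducible): <chi, chi> = 12 > 1.

Solution. <chi, chi> = (1/|G|) sum_C |C| * |chi(C)|^2 = (1/8)[1*|6|^2 + 1*|6|^2 + 2*|-2|^2 + 2*|-2|^2 + 2*|-2|^2]
  = (1/8)[(36) + (36) + (8) + (8) + (8)] = 96/8 = 12.
A character is irreducible iff <chi, chi> = 1, so this representation is reducible.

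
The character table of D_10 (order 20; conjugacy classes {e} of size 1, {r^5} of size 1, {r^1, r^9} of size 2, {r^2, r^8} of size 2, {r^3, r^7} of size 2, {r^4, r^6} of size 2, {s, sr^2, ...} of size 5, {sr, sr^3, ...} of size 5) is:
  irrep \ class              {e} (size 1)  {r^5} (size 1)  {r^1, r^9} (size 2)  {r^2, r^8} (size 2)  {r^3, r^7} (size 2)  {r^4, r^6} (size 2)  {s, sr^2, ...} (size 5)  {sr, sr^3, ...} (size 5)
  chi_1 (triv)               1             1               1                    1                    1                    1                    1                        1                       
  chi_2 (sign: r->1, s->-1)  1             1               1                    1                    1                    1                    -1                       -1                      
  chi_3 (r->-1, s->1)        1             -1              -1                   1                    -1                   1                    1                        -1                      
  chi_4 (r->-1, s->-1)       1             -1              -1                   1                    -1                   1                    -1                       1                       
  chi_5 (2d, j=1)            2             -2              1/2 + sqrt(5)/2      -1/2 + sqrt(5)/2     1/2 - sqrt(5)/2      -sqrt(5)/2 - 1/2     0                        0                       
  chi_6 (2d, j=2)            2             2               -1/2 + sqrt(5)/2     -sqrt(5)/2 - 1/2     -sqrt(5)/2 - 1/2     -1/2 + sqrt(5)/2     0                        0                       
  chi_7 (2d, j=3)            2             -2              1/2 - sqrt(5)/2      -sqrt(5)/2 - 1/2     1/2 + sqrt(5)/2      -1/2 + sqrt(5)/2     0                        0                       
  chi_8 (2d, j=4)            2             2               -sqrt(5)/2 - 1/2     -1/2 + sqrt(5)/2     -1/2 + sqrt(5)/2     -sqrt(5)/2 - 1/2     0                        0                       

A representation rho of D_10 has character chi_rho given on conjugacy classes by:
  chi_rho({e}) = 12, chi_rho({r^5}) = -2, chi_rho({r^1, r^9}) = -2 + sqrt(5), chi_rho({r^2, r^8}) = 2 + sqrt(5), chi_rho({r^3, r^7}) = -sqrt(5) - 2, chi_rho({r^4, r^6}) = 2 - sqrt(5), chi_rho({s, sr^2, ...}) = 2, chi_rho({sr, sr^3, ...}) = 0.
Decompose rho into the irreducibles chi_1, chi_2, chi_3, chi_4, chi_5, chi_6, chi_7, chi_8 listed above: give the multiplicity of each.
Multiplicities: chi_1: 1, chi_2: 0, chi_3: 2, chi_4: 1, chi_5: 2, chi_6: 1, chi_7: 0, chi_8: 1.

Why: Use <chi_rho, chi> = (1/|G|) sum_C |C| * chi_rho(C) * conj(chi(C)) with |G| = 20 for each irreducible chi in the table:
  <chi_rho, chi_1> = (1/20)[1*(12)*conj(1) + 1*(-2)*conj(1) + 2*(-2 + sqrt(5))*conj(1) + 2*(2 + sqrt(5))*conj(1) + 2*(-sqrt(5) - 2)*conj(1) + 2*(2 - sqrt(5))*conj(1) + 5*(2)*conj(1) + 5*(0)*conj(1)]
      = (1/20)[(12) + (-2) + (-4 + 2*sqrt(5)) + (4 + 2*sqrt(5)) + (-2*sqrt(5) - 4) + (4 - 2*sqrt(5)) + (10) + (0)] = 20/20 = 1
  <chi_rho, chi_2> = (1/20)[1*(12)*conj(1) + 1*(-2)*conj(1) + 2*(-2 + sqrt(5))*conj(1) + 2*(2 + sqrt(5))*conj(1) + 2*(-sqrt(5) - 2)*conj(1) + 2*(2 - sqrt(5))*conj(1) + 5*(2)*conj(-1) + 5*(0)*conj(-1)]
      = (1/20)[(12) + (-2) + (-4 + 2*sqrt(5)) + (4 + 2*sqrt(5)) + (-2*sqrt(5) - 4) + (4 - 2*sqrt(5)) + (-10) + (0)] = 0/20 = 0
  <chi_rho, chi_3> = (1/20)[1*(12)*conj(1) + 1*(-2)*conj(-1) + 2*(-2 + sqrt(5))*conj(-1) + 2*(2 + sqrt(5))*conj(1) + 2*(-sqrt(5) - 2)*conj(-1) + 2*(2 - sqrt(5))*conj(1) + 5*(2)*conj(1) + 5*(0)*conj(-1)]
      = (1/20)[(12) + (2) + (4 - 2*sqrt(5)) + (4 + 2*sqrt(5)) + (4 + 2*sqrt(5)) + (4 - 2*sqrt(5)) + (10) + (0)] = 40/20 = 2
  <chi_rho, chi_4> = (1/20)[1*(12)*conj(1) + 1*(-2)*conj(-1) + 2*(-2 + sqrt(5))*conj(-1) + 2*(2 + sqrt(5))*conj(1) + 2*(-sqrt(5) - 2)*conj(-1) + 2*(2 - sqrt(5))*conj(1) + 5*(2)*conj(-1) + 5*(0)*conj(1)]
      = (1/20)[(12) + (2) + (4 - 2*sqrt(5)) + (4 + 2*sqrt(5)) + (4 + 2*sqrt(5)) + (4 - 2*sqrt(5)) + (-10) + (0)] = 20/20 = 1
  <chi_rho, chi_5> = (1/20)[1*(12)*conj(2) + 1*(-2)*conj(-2) + 2*(-2 + sqrt(5))*conj(1/2 + sqrt(5)/2) + 2*(2 + sqrt(5))*conj(-1/2 + sqrt(5)/2) + 2*(-sqrt(5) - 2)*conj(1/2 - sqrt(5)/2) + 2*(2 - sqrt(5))*conj(-sqrt(5)/2 - 1/2) + 5*(2)*conj(0) + 5*(0)*conj(0)]
      = (1/20)[(24) + (4) + (3 - sqrt(5)) + (sqrt(5) + 3) + (sqrt(5) + 3) + (3 - sqrt(5)) + (0) + (0)] = 40/20 = 2
  <chi_rho, chi_6> = (1/20)[1*(12)*conj(2) + 1*(-2)*conj(2) + 2*(-2 + sqrt(5))*conj(-1/2 + sqrt(5)/2) + 2*(2 + sqrt(5))*conj(-sqrt(5)/2 - 1/2) + 2*(-sqrt(5) - 2)*conj(-sqrt(5)/2 - 1/2) + 2*(2 - sqrt(5))*conj(-1/2 + sqrt(5)/2) + 5*(2)*conj(0) + 5*(0)*conj(0)]
      = (1/20)[(24) + (-4) + (7 - 3*sqrt(5)) + (-7 - 3*sqrt(5)) + (3*sqrt(5) + 7) + (-7 + 3*sqrt(5)) + (0) + (0)] = 20/20 = 1
  <chi_rho, chi_7> = (1/20)[1*(12)*conj(2) + 1*(-2)*conj(-2) + 2*(-2 + sqrt(5))*conj(1/2 - sqrt(5)/2) + 2*(2 + sqrt(5))*conj(-sqrt(5)/2 - 1/2) + 2*(-sqrt(5) - 2)*conj(1/2 + sqrt(5)/2) + 2*(2 - sqrt(5))*conj(-1/2 + sqrt(5)/2) + 5*(2)*conj(0) + 5*(0)*conj(0)]
      = (1/20)[(24) + (4) + (-7 + 3*sqrt(5)) + (-7 - 3*sqrt(5)) + (-7 - 3*sqrt(5)) + (-7 + 3*sqrt(5)) + (0) + (0)] = 0/20 = 0
  <chi_rho, chi_8> = (1/20)[1*(12)*conj(2) + 1*(-2)*conj(2) + 2*(-2 + sqrt(5))*conj(-sqrt(5)/2 - 1/2) + 2*(2 + sqrt(5))*conj(-1/2 + sqrt(5)/2) + 2*(-sqrt(5) - 2)*conj(-1/2 + sqrt(5)/2) + 2*(2 - sqrt(5))*conj(-sqrt(5)/2 - 1/2) + 5*(2)*conj(0) + 5*(0)*conj(0)]
      = (1/20)[(24) + (-4) + (-3 + sqrt(5)) + (sqrt(5) + 3) + (-3 - sqrt(5)) + (3 - sqrt(5)) + (0) + (0)] = 20/20 = 1
Dimension check: dim(rho) = sum (mult * dim) = 1*1 + 0*1 + 2*1 + 1*1 + 2*2 + 1*2 + 0*2 + 1*2 = 12 = chi_rho(e) = 12.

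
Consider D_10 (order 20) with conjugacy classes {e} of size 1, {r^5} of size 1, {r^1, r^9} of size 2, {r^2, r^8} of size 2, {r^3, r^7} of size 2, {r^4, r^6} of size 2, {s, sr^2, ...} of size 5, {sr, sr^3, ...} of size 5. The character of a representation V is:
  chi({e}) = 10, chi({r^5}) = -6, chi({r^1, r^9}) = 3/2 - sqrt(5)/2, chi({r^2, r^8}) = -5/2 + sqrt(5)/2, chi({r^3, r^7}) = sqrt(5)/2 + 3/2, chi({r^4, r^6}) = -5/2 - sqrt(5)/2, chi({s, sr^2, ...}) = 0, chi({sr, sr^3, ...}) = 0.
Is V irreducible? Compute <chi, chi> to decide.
Not irreducible (reducible): <chi, chi> = 9 > 1.

<chi, chi> = (1/|G|) sum_C |C| * |chi(C)|^2 = (1/20)[1*|10|^2 + 1*|-6|^2 + 2*|3/2 - sqrt(5)/2|^2 + 2*|-5/2 + sqrt(5)/2|^2 + 2*|sqrt(5)/2 + 3/2|^2 + 2*|-5/2 - sqrt(5)/2|^2 + 5*|0|^2 + 5*|0|^2]
  = (1/20)[(100) + (36) + (7 - 3*sqrt(5)) + (15 - 5*sqrt(5)) + (3*sqrt(5) + 7) + (5*sqrt(5) + 15) + (0) + (0)] = 180/20 = 9.
A character is irreducible iff <chi, chi> = 1, so this representation is reducible.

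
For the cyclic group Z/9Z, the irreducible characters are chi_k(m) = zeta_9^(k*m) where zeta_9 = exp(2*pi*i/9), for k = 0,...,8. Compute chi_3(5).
chi_3(5) = zeta_9^15 = exp(-2*I*pi/3)

Details: chi_3(5) = zeta_9^(3*5) = zeta_9^15. Since zeta_9^9 = 1, this equals zeta_9^6 = exp(2*pi*i*6/9) = exp(-2*I*pi/3).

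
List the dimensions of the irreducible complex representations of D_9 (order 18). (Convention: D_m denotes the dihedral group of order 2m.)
Dimensions: 1, 1, 2, 2, 2, 2

Proof sketch: There are 6 irreducibles (= number of conjugacy classes). Their dimensions d_i satisfy sum d_i^2 = |G| = 18: 1 + 1 + 4 + 4 + 4 + 4 = 18.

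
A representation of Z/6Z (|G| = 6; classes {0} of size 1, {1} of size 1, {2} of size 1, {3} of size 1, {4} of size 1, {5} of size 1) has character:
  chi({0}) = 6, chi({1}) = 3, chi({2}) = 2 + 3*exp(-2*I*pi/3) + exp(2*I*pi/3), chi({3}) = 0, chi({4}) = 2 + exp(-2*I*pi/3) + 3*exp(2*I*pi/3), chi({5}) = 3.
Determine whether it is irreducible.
Not irreducible (reducible): <chi, chi> = 10 > 1.

Working: <chi, chi> = (1/|G|) sum_C |C| * |chi(C)|^2 = (1/6)[1*|6|^2 + 1*|3|^2 + 1*|2 + 3*exp(-2*I*pi/3) + exp(2*I*pi/3)|^2 + 1*|0|^2 + 1*|2 + exp(-2*I*pi/3) + 3*exp(2*I*pi/3)|^2 + 1*|3|^2]
  = (1/6)[(36) + (9) + (3) + (0) + (3) + (9)] = 60/6 = 10.
(Exp terms are combined using exp(i*s)*conj(exp(i*t)) = exp(i*(s-t)), and sums of them are collapsed using the identity that for every m > 1 the m distinct m-th roots of unity sum to 0, e.g. 1 + exp(2*I*pi/3) + exp(-2*I*pi/3) = 0.)
A character is irreducible iff <chi, chi> = 1, so this representation is reducible.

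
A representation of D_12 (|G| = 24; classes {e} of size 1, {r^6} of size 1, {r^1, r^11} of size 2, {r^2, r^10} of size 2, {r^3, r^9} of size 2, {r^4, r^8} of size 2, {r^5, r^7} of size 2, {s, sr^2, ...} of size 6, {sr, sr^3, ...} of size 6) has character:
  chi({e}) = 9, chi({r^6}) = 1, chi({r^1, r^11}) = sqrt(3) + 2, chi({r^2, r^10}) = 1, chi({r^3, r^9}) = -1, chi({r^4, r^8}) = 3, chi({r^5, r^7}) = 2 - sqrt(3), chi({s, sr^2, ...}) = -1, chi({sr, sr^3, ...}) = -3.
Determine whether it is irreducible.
Not irreducible (reducible): <chi, chi> = 8 > 1.

Derivation: <chi, chi> = (1/|G|) sum_C |C| * |chi(C)|^2 = (1/24)[1*|9|^2 + 1*|1|^2 + 2*|sqrt(3) + 2|^2 + 2*|1|^2 + 2*|-1|^2 + 2*|3|^2 + 2*|2 - sqrt(3)|^2 + 6*|-1|^2 + 6*|-3|^2]
  = (1/24)[(81) + (1) + (8*sqrt(3) + 14) + (2) + (2) + (18) + (14 - 8*sqrt(3)) + (6) + (54)] = 192/24 = 8.
A character is irreducible iff <chi, chi> = 1, so this representation is reducible.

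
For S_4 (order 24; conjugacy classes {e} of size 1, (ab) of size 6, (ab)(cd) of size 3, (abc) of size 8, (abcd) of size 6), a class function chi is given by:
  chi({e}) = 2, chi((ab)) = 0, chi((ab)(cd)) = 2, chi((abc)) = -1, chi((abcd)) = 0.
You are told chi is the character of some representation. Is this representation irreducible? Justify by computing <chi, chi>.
Irreducible: <chi, chi> = 1.

Justification: <chi, chi> = (1/|G|) sum_C |C| * |chi(C)|^2 = (1/24)[1*|2|^2 + 6*|0|^2 + 3*|2|^2 + 8*|-1|^2 + 6*|0|^2]
  = (1/24)[(4) + (0) + (12) + (8) + (0)] = 24/24 = 1.
A character is irreducible iff <chi, chi> = 1, so this representation is irreducible.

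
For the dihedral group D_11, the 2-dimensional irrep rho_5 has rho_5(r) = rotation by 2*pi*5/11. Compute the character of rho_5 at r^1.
chi_{rho_5}(r^1) = 2*cos(2*pi*5*1/11) = -2*cos(pi/11)

Proof sketch: rho_5(r^1) is rotation by angle 2*pi*5*1/11, whose trace is 2*cos(2*pi*5*1/11) = -2*cos(pi/11).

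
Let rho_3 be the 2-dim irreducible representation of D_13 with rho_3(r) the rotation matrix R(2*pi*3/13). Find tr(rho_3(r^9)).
chi_{rho_3}(r^9) = 2*cos(2*pi*3*9/13) = 2*cos(54*pi/13)

Working: rho_3(r^9) is rotation by angle 2*pi*3*9/13, whose trace is 2*cos(2*pi*3*9/13) = 2*cos(54*pi/13).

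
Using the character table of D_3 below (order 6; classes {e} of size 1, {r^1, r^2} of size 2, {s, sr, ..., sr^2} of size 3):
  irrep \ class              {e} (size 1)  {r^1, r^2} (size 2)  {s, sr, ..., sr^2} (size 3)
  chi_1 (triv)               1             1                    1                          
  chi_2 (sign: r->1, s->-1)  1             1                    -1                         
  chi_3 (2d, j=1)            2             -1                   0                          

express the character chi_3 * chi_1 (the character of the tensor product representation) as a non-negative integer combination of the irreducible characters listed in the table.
chi_3 tensor chi_1 = chi_3 (all other irreducibles have multiplicity 0).

Derivation: The character of a tensor product is the pointwise product (chi_3 * chi_1)(C) = chi_3(C) * chi_1(C):
  {e}: (2)*(1), {r^1, r^2}: (-1)*(1), {s, sr, ..., sr^2}: (0)*(1)
so (chi_3 * chi_1) takes values
  {e} -> 2, {r^1, r^2} -> -1, {s, sr, ..., sr^2} -> 0.
Now take the inner product of this character with each irreducible chi from the table, <chi_3*chi_1, chi> = (1/6) sum_C |C| (chi_3*chi_1)(C) conj(chi(C)):
  <chi_3*chi_1, chi_1> = (1/6)[1*(2)*conj(1) + 2*(-1)*conj(1) + 3*(0)*conj(1)]
      = (1/6)[(2) + (-2) + (0)] = 0/6 = 0
  <chi_3*chi_1, chi_2> = (1/6)[1*(2)*conj(1) + 2*(-1)*conj(1) + 3*(0)*conj(-1)]
      = (1/6)[(2) + (-2) + (0)] = 0/6 = 0
  <chi_3*chi_1, chi_3> = (1/6)[1*(2)*conj(2) + 2*(-1)*conj(-1) + 3*(0)*conj(0)]
      = (1/6)[(4) + (2) + (0)] = 6/6 = 1
Hence the multiplicities are chi_3: 1. Dimension check: dim(chi_3)*dim(chi_1) = 2*1 = 2 and sum (mult * dim) = 1*2 = 2.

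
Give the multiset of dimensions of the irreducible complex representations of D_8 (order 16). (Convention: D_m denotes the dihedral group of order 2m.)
Dimensions: 1, 1, 1, 1, 2, 2, 2

Proof sketch: There are 7 irreducibles (= number of conjugacy classes). Their dimensions d_i satisfy sum d_i^2 = |G| = 16: 1 + 1 + 1 + 1 + 4 + 4 + 4 = 16.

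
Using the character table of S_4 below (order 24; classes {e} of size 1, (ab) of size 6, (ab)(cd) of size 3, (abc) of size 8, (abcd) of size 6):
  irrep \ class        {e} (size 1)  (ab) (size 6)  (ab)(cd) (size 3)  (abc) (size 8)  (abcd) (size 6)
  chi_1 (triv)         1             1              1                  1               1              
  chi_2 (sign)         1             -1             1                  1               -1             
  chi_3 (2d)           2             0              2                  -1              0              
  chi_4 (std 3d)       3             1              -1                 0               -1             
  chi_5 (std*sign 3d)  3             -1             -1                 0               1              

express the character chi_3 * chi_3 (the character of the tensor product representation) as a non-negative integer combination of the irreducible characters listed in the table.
chi_3 tensor chi_3 = chi_1 + chi_2 + chi_3 (all other irreducibles have multiplicity 0).

Solution. The character of a tensor product is the pointwise product (chi_3 * chi_3)(C) = chi_3(C) * chi_3(C):
  {e}: (2)*(2), (ab): (0)*(0), (ab)(cd): (2)*(2), (abc): (-1)*(-1), (abcd): (0)*(0)
so (chi_3 * chi_3) takes values
  {e} -> 4, (ab) -> 0, (ab)(cd) -> 4, (abc) -> 1, (abcd) -> 0.
Now take the inner product of this character with each irreducible chi from the table, <chi_3*chi_3, chi> = (1/24) sum_C |C| (chi_3*chi_3)(C) conj(chi(C)):
  <chi_3*chi_3, chi_1> = (1/24)[1*(4)*conj(1) + 6*(0)*conj(1) + 3*(4)*conj(1) + 8*(1)*conj(1) + 6*(0)*conj(1)]
      = (1/24)[(4) + (0) + (12) + (8) + (0)] = 24/24 = 1
  <chi_3*chi_3, chi_2> = (1/24)[1*(4)*conj(1) + 6*(0)*conj(-1) + 3*(4)*conj(1) + 8*(1)*conj(1) + 6*(0)*conj(-1)]
      = (1/24)[(4) + (0) + (12) + (8) + (0)] = 24/24 = 1
  <chi_3*chi_3, chi_3> = (1/24)[1*(4)*conj(2) + 6*(0)*conj(0) + 3*(4)*conj(2) + 8*(1)*conj(-1) + 6*(0)*conj(0)]
      = (1/24)[(8) + (0) + (24) + (-8) + (0)] = 24/24 = 1
  <chi_3*chi_3, chi_4> = (1/24)[1*(4)*conj(3) + 6*(0)*conj(1) + 3*(4)*conj(-1) + 8*(1)*conj(0) + 6*(0)*conj(-1)]
      = (1/24)[(12) + (0) + (-12) + (0) + (0)] = 0/24 = 0
  <chi_3*chi_3, chi_5> = (1/24)[1*(4)*conj(3) + 6*(0)*conj(-1) + 3*(4)*conj(-1) + 8*(1)*conj(0) + 6*(0)*conj(1)]
      = (1/24)[(12) + (0) + (-12) + (0) + (0)] = 0/24 = 0
Hence the multiplicities are chi_1: 1, chi_2: 1, chi_3: 1. Dimension check: dim(chi_3)*dim(chi_3) = 2*2 = 4 and sum (mult * dim) = 1*1 + 1*1 + 1*2 = 4.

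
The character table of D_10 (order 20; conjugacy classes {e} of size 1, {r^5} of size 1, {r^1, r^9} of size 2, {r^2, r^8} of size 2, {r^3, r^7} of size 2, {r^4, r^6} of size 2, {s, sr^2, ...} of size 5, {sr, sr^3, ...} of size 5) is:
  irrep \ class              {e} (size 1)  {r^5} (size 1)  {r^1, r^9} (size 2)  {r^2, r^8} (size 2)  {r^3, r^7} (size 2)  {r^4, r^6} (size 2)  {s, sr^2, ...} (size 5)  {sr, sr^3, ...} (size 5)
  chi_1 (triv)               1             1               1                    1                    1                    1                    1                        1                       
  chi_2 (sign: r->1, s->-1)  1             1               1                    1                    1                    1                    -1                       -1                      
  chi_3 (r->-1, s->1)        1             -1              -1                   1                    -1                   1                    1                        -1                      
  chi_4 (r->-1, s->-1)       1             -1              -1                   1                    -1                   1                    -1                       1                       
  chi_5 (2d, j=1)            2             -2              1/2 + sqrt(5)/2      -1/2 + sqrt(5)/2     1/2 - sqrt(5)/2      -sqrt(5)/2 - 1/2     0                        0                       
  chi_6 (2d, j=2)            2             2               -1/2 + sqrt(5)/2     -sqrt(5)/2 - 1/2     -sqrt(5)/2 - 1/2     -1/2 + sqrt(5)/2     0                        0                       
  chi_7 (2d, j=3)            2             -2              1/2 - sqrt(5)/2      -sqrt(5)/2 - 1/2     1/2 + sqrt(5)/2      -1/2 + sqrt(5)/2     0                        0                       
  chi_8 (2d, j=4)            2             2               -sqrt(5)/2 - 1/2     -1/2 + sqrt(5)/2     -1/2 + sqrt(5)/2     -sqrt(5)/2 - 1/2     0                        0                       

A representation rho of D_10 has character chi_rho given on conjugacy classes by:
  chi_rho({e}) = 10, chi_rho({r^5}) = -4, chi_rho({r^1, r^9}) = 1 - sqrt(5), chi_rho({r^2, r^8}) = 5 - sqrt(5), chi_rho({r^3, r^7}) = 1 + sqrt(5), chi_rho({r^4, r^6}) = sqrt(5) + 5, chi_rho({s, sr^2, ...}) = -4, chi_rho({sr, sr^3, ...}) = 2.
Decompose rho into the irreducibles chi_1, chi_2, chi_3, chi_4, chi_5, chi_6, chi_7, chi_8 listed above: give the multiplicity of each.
Multiplicities: chi_1: 1, chi_2: 2, chi_3: 0, chi_4: 3, chi_5: 0, chi_6: 0, chi_7: 2, chi_8: 0.

Explanation: Use <chi_rho, chi> = (1/|G|) sum_C |C| * chi_rho(C) * conj(chi(C)) with |G| = 20 for each irreducible chi in the table:
  <chi_rho, chi_1> = (1/20)[1*(10)*conj(1) + 1*(-4)*conj(1) + 2*(1 - sqrt(5))*conj(1) + 2*(5 - sqrt(5))*conj(1) + 2*(1 + sqrt(5))*conj(1) + 2*(sqrt(5) + 5)*conj(1) + 5*(-4)*conj(1) + 5*(2)*conj(1)]
      = (1/20)[(10) + (-4) + (2 - 2*sqrt(5)) + (10 - 2*sqrt(5)) + (2 + 2*sqrt(5)) + (2*sqrt(5) + 10) + (-20) + (10)] = 20/20 = 1
  <chi_rho, chi_2> = (1/20)[1*(10)*conj(1) + 1*(-4)*conj(1) + 2*(1 - sqrt(5))*conj(1) + 2*(5 - sqrt(5))*conj(1) + 2*(1 + sqrt(5))*conj(1) + 2*(sqrt(5) + 5)*conj(1) + 5*(-4)*conj(-1) + 5*(2)*conj(-1)]
      = (1/20)[(10) + (-4) + (2 - 2*sqrt(5)) + (10 - 2*sqrt(5)) + (2 + 2*sqrt(5)) + (2*sqrt(5) + 10) + (20) + (-10)] = 40/20 = 2
  <chi_rho, chi_3> = (1/20)[1*(10)*conj(1) + 1*(-4)*conj(-1) + 2*(1 - sqrt(5))*conj(-1) + 2*(5 - sqrt(5))*conj(1) + 2*(1 + sqrt(5))*conj(-1) + 2*(sqrt(5) + 5)*conj(1) + 5*(-4)*conj(1) + 5*(2)*conj(-1)]
      = (1/20)[(10) + (4) + (-2 + 2*sqrt(5)) + (10 - 2*sqrt(5)) + (-2*sqrt(5) - 2) + (2*sqrt(5) + 10) + (-20) + (-10)] = 0/20 = 0
  <chi_rho, chi_4> = (1/20)[1*(10)*conj(1) + 1*(-4)*conj(-1) + 2*(1 - sqrt(5))*conj(-1) + 2*(5 - sqrt(5))*conj(1) + 2*(1 + sqrt(5))*conj(-1) + 2*(sqrt(5) + 5)*conj(1) + 5*(-4)*conj(-1) + 5*(2)*conj(1)]
      = (1/20)[(10) + (4) + (-2 + 2*sqrt(5)) + (10 - 2*sqrt(5)) + (-2*sqrt(5) - 2) + (2*sqrt(5) + 10) + (20) + (10)] = 60/20 = 3
  <chi_rho, chi_5> = (1/20)[1*(10)*conj(2) + 1*(-4)*conj(-2) + 2*(1 - sqrt(5))*conj(1/2 + sqrt(5)/2) + 2*(5 - sqrt(5))*conj(-1/2 + sqrt(5)/2) + 2*(1 + sqrt(5))*conj(1/2 - sqrt(5)/2) + 2*(sqrt(5) + 5)*conj(-sqrt(5)/2 - 1/2) + 5*(-4)*conj(0) + 5*(2)*conj(0)]
      = (1/20)[(20) + (8) + (-4) + (-10 + 6*sqrt(5)) + (-4) + (-6*sqrt(5) - 10) + (0) + (0)] = 0/20 = 0
  <chi_rho, chi_6> = (1/20)[1*(10)*conj(2) + 1*(-4)*conj(2) + 2*(1 - sqrt(5))*conj(-1/2 + sqrt(5)/2) + 2*(5 - sqrt(5))*conj(-sqrt(5)/2 - 1/2) + 2*(1 + sqrt(5))*conj(-sqrt(5)/2 - 1/2) + 2*(sqrt(5) + 5)*conj(-1/2 + sqrt(5)/2) + 5*(-4)*conj(0) + 5*(2)*conj(0)]
      = (1/20)[(20) + (-8) + (-6 + 2*sqrt(5)) + (-4*sqrt(5)) + (-6 - 2*sqrt(5)) + (4*sqrt(5)) + (0) + (0)] = 0/20 = 0
  <chi_rho, chi_7> = (1/20)[1*(10)*conj(2) + 1*(-4)*conj(-2) + 2*(1 - sqrt(5))*conj(1/2 - sqrt(5)/2) + 2*(5 - sqrt(5))*conj(-sqrt(5)/2 - 1/2) + 2*(1 + sqrt(5))*conj(1/2 + sqrt(5)/2) + 2*(sqrt(5) + 5)*conj(-1/2 + sqrt(5)/2) + 5*(-4)*conj(0) + 5*(2)*conj(0)]
      = (1/20)[(20) + (8) + (6 - 2*sqrt(5)) + (-4*sqrt(5)) + (2*sqrt(5) + 6) + (4*sqrt(5)) + (0) + (0)] = 40/20 = 2
  <chi_rho, chi_8> = (1/20)[1*(10)*conj(2) + 1*(-4)*conj(2) + 2*(1 - sqrt(5))*conj(-sqrt(5)/2 - 1/2) + 2*(5 - sqrt(5))*conj(-1/2 + sqrt(5)/2) + 2*(1 + sqrt(5))*conj(-1/2 + sqrt(5)/2) + 2*(sqrt(5) + 5)*conj(-sqrt(5)/2 - 1/2) + 5*(-4)*conj(0) + 5*(2)*conj(0)]
      = (1/20)[(20) + (-8) + (4) + (-10 + 6*sqrt(5)) + (4) + (-6*sqrt(5) - 10) + (0) + (0)] = 0/20 = 0
Dimension check: dim(rho) = sum (mult * dim) = 1*1 + 2*1 + 0*1 + 3*1 + 0*2 + 0*2 + 2*2 + 0*2 = 10 = chi_rho(e) = 10.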